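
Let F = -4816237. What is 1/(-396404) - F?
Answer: 1909175611747/396404 ≈ 4.8162e+6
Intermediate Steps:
1/(-396404) - F = 1/(-396404) - 1*(-4816237) = -1/396404 + 4816237 = 1909175611747/396404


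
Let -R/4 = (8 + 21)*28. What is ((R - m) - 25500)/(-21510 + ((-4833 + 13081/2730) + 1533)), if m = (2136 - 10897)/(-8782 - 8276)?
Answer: 223128425975/192522896617 ≈ 1.1590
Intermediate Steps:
R = -3248 (R = -4*(8 + 21)*28 = -116*28 = -4*812 = -3248)
m = 8761/17058 (m = -8761/(-17058) = -8761*(-1/17058) = 8761/17058 ≈ 0.51360)
((R - m) - 25500)/(-21510 + ((-4833 + 13081/2730) + 1533)) = ((-3248 - 1*8761/17058) - 25500)/(-21510 + ((-4833 + 13081/2730) + 1533)) = ((-3248 - 8761/17058) - 25500)/(-21510 + ((-4833 + 13081*(1/2730)) + 1533)) = (-55413145/17058 - 25500)/(-21510 + ((-4833 + 13081/2730) + 1533)) = -490392145/(17058*(-21510 + (-13181009/2730 + 1533))) = -490392145/(17058*(-21510 - 8995919/2730)) = -490392145/(17058*(-67718219/2730)) = -490392145/17058*(-2730/67718219) = 223128425975/192522896617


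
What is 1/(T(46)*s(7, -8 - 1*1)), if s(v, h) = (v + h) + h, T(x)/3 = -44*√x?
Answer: √46/66792 ≈ 0.00010154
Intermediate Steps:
T(x) = -132*√x (T(x) = 3*(-44*√x) = -132*√x)
s(v, h) = v + 2*h (s(v, h) = (h + v) + h = v + 2*h)
1/(T(46)*s(7, -8 - 1*1)) = 1/((-132*√46)*(7 + 2*(-8 - 1*1))) = 1/((-132*√46)*(7 + 2*(-8 - 1))) = 1/((-132*√46)*(7 + 2*(-9))) = 1/((-132*√46)*(7 - 18)) = 1/(-132*√46*(-11)) = 1/(1452*√46) = √46/66792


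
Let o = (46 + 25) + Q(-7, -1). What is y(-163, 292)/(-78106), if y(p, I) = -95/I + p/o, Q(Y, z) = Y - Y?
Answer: 1109/33046808 ≈ 3.3558e-5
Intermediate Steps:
Q(Y, z) = 0
o = 71 (o = (46 + 25) + 0 = 71 + 0 = 71)
y(p, I) = -95/I + p/71
y(-163, 292)/(-78106) = (-95/292 + (1/71)*(-163))/(-78106) = (-95*1/292 - 163/71)*(-1/78106) = (-95/292 - 163/71)*(-1/78106) = -54341/20732*(-1/78106) = 1109/33046808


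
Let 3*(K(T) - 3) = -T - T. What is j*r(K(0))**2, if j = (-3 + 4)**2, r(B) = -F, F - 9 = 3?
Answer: 144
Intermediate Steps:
F = 12 (F = 9 + 3 = 12)
K(T) = 3 - 2*T/3 (K(T) = 3 + (-T - T)/3 = 3 + (-2*T)/3 = 3 - 2*T/3)
r(B) = -12 (r(B) = -1*12 = -12)
j = 1 (j = 1**2 = 1)
j*r(K(0))**2 = 1*(-12)**2 = 1*144 = 144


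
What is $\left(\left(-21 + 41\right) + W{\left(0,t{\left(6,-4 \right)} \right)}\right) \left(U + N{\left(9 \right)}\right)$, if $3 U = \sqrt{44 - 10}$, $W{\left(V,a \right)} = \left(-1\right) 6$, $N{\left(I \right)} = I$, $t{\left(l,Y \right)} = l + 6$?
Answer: $126 + \frac{14 \sqrt{34}}{3} \approx 153.21$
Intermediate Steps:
$t{\left(l,Y \right)} = 6 + l$
$W{\left(V,a \right)} = -6$
$U = \frac{\sqrt{34}}{3}$ ($U = \frac{\sqrt{44 - 10}}{3} = \frac{\sqrt{34}}{3} \approx 1.9437$)
$\left(\left(-21 + 41\right) + W{\left(0,t{\left(6,-4 \right)} \right)}\right) \left(U + N{\left(9 \right)}\right) = \left(\left(-21 + 41\right) - 6\right) \left(\frac{\sqrt{34}}{3} + 9\right) = \left(20 - 6\right) \left(9 + \frac{\sqrt{34}}{3}\right) = 14 \left(9 + \frac{\sqrt{34}}{3}\right) = 126 + \frac{14 \sqrt{34}}{3}$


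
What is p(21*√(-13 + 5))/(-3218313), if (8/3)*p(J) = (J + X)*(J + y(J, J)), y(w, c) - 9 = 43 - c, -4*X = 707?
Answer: 1313/1226024 - 39*I*√2/153253 ≈ 0.0010709 - 0.00035989*I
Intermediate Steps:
X = -707/4 (X = -¼*707 = -707/4 ≈ -176.75)
y(w, c) = 52 - c (y(w, c) = 9 + (43 - c) = 52 - c)
p(J) = -27573/8 + 39*J/2 (p(J) = 3*((J - 707/4)*(J + (52 - J)))/8 = 3*((-707/4 + J)*52)/8 = 3*(-9191 + 52*J)/8 = -27573/8 + 39*J/2)
p(21*√(-13 + 5))/(-3218313) = (-27573/8 + 39*(21*√(-13 + 5))/2)/(-3218313) = (-27573/8 + 39*(21*√(-8))/2)*(-1/3218313) = (-27573/8 + 39*(21*(2*I*√2))/2)*(-1/3218313) = (-27573/8 + 39*(42*I*√2)/2)*(-1/3218313) = (-27573/8 + 819*I*√2)*(-1/3218313) = 1313/1226024 - 39*I*√2/153253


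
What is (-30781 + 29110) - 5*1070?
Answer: -7021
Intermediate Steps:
(-30781 + 29110) - 5*1070 = -1671 - 5350 = -7021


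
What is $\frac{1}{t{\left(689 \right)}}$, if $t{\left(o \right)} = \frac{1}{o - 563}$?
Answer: $126$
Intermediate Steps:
$t{\left(o \right)} = \frac{1}{-563 + o}$
$\frac{1}{t{\left(689 \right)}} = \frac{1}{\frac{1}{-563 + 689}} = \frac{1}{\frac{1}{126}} = 126$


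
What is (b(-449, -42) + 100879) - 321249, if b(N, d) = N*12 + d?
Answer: -225800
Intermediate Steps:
b(N, d) = d + 12*N (b(N, d) = 12*N + d = d + 12*N)
(b(-449, -42) + 100879) - 321249 = ((-42 + 12*(-449)) + 100879) - 321249 = ((-42 - 5388) + 100879) - 321249 = (-5430 + 100879) - 321249 = 95449 - 321249 = -225800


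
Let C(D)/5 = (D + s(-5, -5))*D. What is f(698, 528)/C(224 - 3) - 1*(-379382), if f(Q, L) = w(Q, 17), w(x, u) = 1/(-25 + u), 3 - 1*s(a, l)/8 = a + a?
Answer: 1089964485999/2873000 ≈ 3.7938e+5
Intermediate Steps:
s(a, l) = 24 - 16*a (s(a, l) = 24 - 8*(a + a) = 24 - 16*a)
f(Q, L) = -1/8 (f(Q, L) = 1/(-25 + 17) = 1/(-8) = -1/8)
C(D) = 5*D*(104 + D) (C(D) = 5*((D + (24 - 16*(-5)))*D) = 5*((D + (24 + 80))*D) = 5*((D + 104)*D) = 5*((104 + D)*D) = 5*(D*(104 + D)) = 5*D*(104 + D))
f(698, 528)/C(224 - 3) - 1*(-379382) = -1/(5*(104 + (224 - 3))*(224 - 3))/8 - 1*(-379382) = -1/(1105*(104 + 221))/8 + 379382 = -1/(8*(5*221*325)) + 379382 = -1/8/359125 + 379382 = -1/8*1/359125 + 379382 = -1/2873000 + 379382 = 1089964485999/2873000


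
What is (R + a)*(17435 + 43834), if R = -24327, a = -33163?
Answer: -3522354810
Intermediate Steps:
(R + a)*(17435 + 43834) = (-24327 - 33163)*(17435 + 43834) = -57490*61269 = -3522354810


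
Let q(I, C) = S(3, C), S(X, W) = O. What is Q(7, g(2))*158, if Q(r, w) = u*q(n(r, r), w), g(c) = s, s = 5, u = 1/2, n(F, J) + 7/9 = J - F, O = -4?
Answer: -316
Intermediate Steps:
n(F, J) = -7/9 + J - F (n(F, J) = -7/9 + (J - F) = -7/9 + J - F)
S(X, W) = -4
u = 1/2 ≈ 0.50000
q(I, C) = -4
g(c) = 5
Q(r, w) = -2 (Q(r, w) = (1/2)*(-4) = -2)
Q(7, g(2))*158 = -2*158 = -316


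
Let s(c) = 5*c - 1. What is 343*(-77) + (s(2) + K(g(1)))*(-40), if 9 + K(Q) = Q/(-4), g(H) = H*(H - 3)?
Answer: -26431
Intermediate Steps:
g(H) = H*(-3 + H)
K(Q) = -9 - Q/4 (K(Q) = -9 + Q/(-4) = -9 + Q*(-1/4) = -9 - Q/4)
s(c) = -1 + 5*c
343*(-77) + (s(2) + K(g(1)))*(-40) = 343*(-77) + ((-1 + 5*2) + (-9 - (-3 + 1)/4))*(-40) = -26411 + ((-1 + 10) + (-9 - (-2)/4))*(-40) = -26411 + (9 + (-9 - 1/4*(-2)))*(-40) = -26411 + (9 + (-9 + 1/2))*(-40) = -26411 + (9 - 17/2)*(-40) = -26411 + (1/2)*(-40) = -26411 - 20 = -26431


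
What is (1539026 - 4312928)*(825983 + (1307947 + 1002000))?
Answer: -8698762498860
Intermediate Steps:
(1539026 - 4312928)*(825983 + (1307947 + 1002000)) = -2773902*(825983 + 2309947) = -2773902*3135930 = -8698762498860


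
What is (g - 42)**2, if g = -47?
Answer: 7921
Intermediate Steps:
(g - 42)**2 = (-47 - 42)**2 = (-89)**2 = 7921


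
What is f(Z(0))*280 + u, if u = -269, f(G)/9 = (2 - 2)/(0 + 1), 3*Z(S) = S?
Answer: -269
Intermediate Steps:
Z(S) = S/3
f(G) = 0 (f(G) = 9*((2 - 2)/(0 + 1)) = 9*(0/1) = 9*(0*1) = 9*0 = 0)
f(Z(0))*280 + u = 0*280 - 269 = 0 - 269 = -269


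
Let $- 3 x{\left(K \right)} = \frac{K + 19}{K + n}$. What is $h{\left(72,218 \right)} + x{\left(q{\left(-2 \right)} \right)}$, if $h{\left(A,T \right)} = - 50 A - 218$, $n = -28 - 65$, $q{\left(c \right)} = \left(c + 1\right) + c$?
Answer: $- \frac{68723}{18} \approx -3817.9$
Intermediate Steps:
$q{\left(c \right)} = 1 + 2 c$ ($q{\left(c \right)} = \left(1 + c\right) + c = 1 + 2 c$)
$n = -93$
$x{\left(K \right)} = - \frac{19 + K}{3 \left(-93 + K\right)}$ ($x{\left(K \right)} = - \frac{\left(K + 19\right) \frac{1}{K - 93}}{3} = - \frac{\left(19 + K\right) \frac{1}{-93 + K}}{3} = - \frac{\frac{1}{-93 + K} \left(19 + K\right)}{3} = - \frac{19 + K}{3 \left(-93 + K\right)}$)
$h{\left(A,T \right)} = -218 - 50 A$
$h{\left(72,218 \right)} + x{\left(q{\left(-2 \right)} \right)} = \left(-218 - 3600\right) + \frac{-19 - \left(1 + 2 \left(-2\right)\right)}{3 \left(-93 + \left(1 + 2 \left(-2\right)\right)\right)} = \left(-218 - 3600\right) + \frac{-19 - \left(1 - 4\right)}{3 \left(-93 + \left(1 - 4\right)\right)} = -3818 + \frac{-19 - -3}{3 \left(-93 - 3\right)} = -3818 + \frac{-19 + 3}{3 \left(-96\right)} = -3818 + \frac{1}{3} \left(- \frac{1}{96}\right) \left(-16\right) = -3818 + \frac{1}{18} = - \frac{68723}{18}$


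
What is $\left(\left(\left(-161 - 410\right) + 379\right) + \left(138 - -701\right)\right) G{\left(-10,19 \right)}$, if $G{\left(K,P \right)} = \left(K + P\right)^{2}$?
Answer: $52407$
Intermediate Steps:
$\left(\left(\left(-161 - 410\right) + 379\right) + \left(138 - -701\right)\right) G{\left(-10,19 \right)} = \left(\left(\left(-161 - 410\right) + 379\right) + \left(138 - -701\right)\right) \left(-10 + 19\right)^{2} = \left(\left(-571 + 379\right) + \left(138 + 701\right)\right) 9^{2} = \left(-192 + 839\right) 81 = 647 \cdot 81 = 52407$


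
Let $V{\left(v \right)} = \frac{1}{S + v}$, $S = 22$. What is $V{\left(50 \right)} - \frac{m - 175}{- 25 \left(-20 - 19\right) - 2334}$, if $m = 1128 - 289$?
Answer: $\frac{607}{1208} \approx 0.50248$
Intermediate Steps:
$m = 839$ ($m = 1128 - 289 = 839$)
$V{\left(v \right)} = \frac{1}{22 + v}$
$V{\left(50 \right)} - \frac{m - 175}{- 25 \left(-20 - 19\right) - 2334} = \frac{1}{22 + 50} - \frac{839 - 175}{- 25 \left(-20 - 19\right) - 2334} = \frac{1}{72} - \frac{664}{\left(-25\right) \left(-39\right) - 2334} = \frac{1}{72} - \frac{664}{975 - 2334} = \frac{1}{72} - \frac{664}{-1359} = \frac{1}{72} - 664 \left(- \frac{1}{1359}\right) = \frac{1}{72} - - \frac{664}{1359} = \frac{1}{72} + \frac{664}{1359} = \frac{607}{1208}$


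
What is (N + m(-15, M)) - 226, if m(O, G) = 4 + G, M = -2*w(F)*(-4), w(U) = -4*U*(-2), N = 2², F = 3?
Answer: -26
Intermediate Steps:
N = 4
w(U) = 8*U
M = 192 (M = -16*3*(-4) = -2*24*(-4) = -48*(-4) = 192)
(N + m(-15, M)) - 226 = (4 + (4 + 192)) - 226 = (4 + 196) - 226 = 200 - 226 = -26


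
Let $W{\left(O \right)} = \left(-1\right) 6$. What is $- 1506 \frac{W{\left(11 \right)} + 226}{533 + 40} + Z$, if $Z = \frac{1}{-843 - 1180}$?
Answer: $- \frac{223420311}{386393} \approx -578.22$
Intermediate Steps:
$W{\left(O \right)} = -6$
$Z = - \frac{1}{2023}$ ($Z = \frac{1}{-2023} = - \frac{1}{2023} \approx -0.00049432$)
$- 1506 \frac{W{\left(11 \right)} + 226}{533 + 40} + Z = - 1506 \frac{-6 + 226}{533 + 40} - \frac{1}{2023} = - 1506 \cdot \frac{220}{573} - \frac{1}{2023} = - 1506 \cdot 220 \cdot \frac{1}{573} - \frac{1}{2023} = \left(-1506\right) \frac{220}{573} - \frac{1}{2023} = - \frac{110440}{191} - \frac{1}{2023} = - \frac{223420311}{386393}$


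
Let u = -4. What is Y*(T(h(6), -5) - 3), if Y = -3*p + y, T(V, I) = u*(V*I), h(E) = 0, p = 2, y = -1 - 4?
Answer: 33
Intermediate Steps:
y = -5
T(V, I) = -4*I*V (T(V, I) = -4*V*I = -4*I*V)
Y = -11 (Y = -3*2 - 5 = -6 - 5 = -11)
Y*(T(h(6), -5) - 3) = -11*(-4*(-5)*0 - 3) = -11*(0 - 3) = -11*(-3) = 33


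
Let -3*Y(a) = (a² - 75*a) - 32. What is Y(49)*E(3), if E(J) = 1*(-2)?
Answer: -2612/3 ≈ -870.67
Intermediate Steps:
E(J) = -2
Y(a) = 32/3 + 25*a - a²/3 (Y(a) = -((a² - 75*a) - 32)/3 = -(-32 + a² - 75*a)/3 = 32/3 + 25*a - a²/3)
Y(49)*E(3) = (32/3 + 25*49 - ⅓*49²)*(-2) = (32/3 + 1225 - ⅓*2401)*(-2) = (32/3 + 1225 - 2401/3)*(-2) = (1306/3)*(-2) = -2612/3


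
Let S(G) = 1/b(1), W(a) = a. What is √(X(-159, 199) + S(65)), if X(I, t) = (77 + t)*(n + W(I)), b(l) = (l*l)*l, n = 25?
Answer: I*√36983 ≈ 192.31*I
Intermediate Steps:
b(l) = l³ (b(l) = l²*l = l³)
X(I, t) = (25 + I)*(77 + t) (X(I, t) = (77 + t)*(25 + I) = (25 + I)*(77 + t))
S(G) = 1 (S(G) = 1/(1³) = 1/1 = 1)
√(X(-159, 199) + S(65)) = √((1925 + 25*199 + 77*(-159) - 159*199) + 1) = √((1925 + 4975 - 12243 - 31641) + 1) = √(-36984 + 1) = √(-36983) = I*√36983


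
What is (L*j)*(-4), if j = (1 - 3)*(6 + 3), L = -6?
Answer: -432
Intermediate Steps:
j = -18 (j = -2*9 = -18)
(L*j)*(-4) = -6*(-18)*(-4) = 108*(-4) = -432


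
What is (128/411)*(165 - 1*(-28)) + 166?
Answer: 92930/411 ≈ 226.11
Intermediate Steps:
(128/411)*(165 - 1*(-28)) + 166 = (128*(1/411))*(165 + 28) + 166 = (128/411)*193 + 166 = 24704/411 + 166 = 92930/411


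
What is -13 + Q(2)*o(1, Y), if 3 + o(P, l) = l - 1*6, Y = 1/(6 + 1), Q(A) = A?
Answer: -215/7 ≈ -30.714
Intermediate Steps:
Y = 1/7 ≈ 0.14286
o(P, l) = -9 + l (o(P, l) = -3 + (l - 1*6) = -3 + (l - 6) = -3 + (-6 + l) = -9 + l)
-13 + Q(2)*o(1, Y) = -13 + 2*(-9 + 1/7) = -13 + 2*(-62/7) = -13 - 124/7 = -215/7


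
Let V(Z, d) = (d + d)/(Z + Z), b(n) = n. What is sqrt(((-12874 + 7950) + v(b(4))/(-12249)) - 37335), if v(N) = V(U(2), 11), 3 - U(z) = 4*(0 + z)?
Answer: 2*I*sqrt(4403094345355)/20415 ≈ 205.57*I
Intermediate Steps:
U(z) = 3 - 4*z (U(z) = 3 - 4*(0 + z) = 3 - 4*z)
V(Z, d) = d/Z (V(Z, d) = (2*d)/((2*Z)) = (2*d)*(1/(2*Z)) = d/Z)
v(N) = -11/5 (v(N) = 11/(3 - 4*2) = 11/(3 - 8) = 11/(-5) = 11*(-1/5) = -11/5)
sqrt(((-12874 + 7950) + v(b(4))/(-12249)) - 37335) = sqrt(((-12874 + 7950) - 11/5/(-12249)) - 37335) = sqrt((-4924 - 11/5*(-1/12249)) - 37335) = sqrt((-4924 + 11/61245) - 37335) = sqrt(-301570369/61245 - 37335) = sqrt(-2588152444/61245) = 2*I*sqrt(4403094345355)/20415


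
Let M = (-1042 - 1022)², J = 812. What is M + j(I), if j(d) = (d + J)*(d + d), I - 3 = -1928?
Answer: 8545146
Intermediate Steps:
I = -1925 (I = 3 - 1928 = -1925)
M = 4260096 (M = (-2064)² = 4260096)
j(d) = 2*d*(812 + d) (j(d) = (d + 812)*(d + d) = (812 + d)*(2*d) = 2*d*(812 + d))
M + j(I) = 4260096 + 2*(-1925)*(812 - 1925) = 4260096 + 2*(-1925)*(-1113) = 4260096 + 4285050 = 8545146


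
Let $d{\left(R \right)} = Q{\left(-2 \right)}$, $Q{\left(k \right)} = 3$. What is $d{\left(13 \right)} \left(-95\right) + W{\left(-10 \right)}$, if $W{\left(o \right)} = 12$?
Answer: $-273$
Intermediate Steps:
$d{\left(R \right)} = 3$
$d{\left(13 \right)} \left(-95\right) + W{\left(-10 \right)} = 3 \left(-95\right) + 12 = -285 + 12 = -273$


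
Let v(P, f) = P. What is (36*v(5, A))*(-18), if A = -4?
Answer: -3240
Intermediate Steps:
(36*v(5, A))*(-18) = (36*5)*(-18) = 180*(-18) = -3240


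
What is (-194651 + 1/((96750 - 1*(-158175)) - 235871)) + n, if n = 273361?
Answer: 1499740341/19054 ≈ 78710.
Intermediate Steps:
(-194651 + 1/((96750 - 1*(-158175)) - 235871)) + n = (-194651 + 1/((96750 - 1*(-158175)) - 235871)) + 273361 = (-194651 + 1/((96750 + 158175) - 235871)) + 273361 = (-194651 + 1/(254925 - 235871)) + 273361 = (-194651 + 1/19054) + 273361 = -3708880153/19054 + 273361 = 1499740341/19054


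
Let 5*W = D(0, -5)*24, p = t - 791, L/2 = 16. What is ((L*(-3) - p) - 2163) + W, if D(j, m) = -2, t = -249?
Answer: -6143/5 ≈ -1228.6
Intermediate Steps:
L = 32 (L = 2*16 = 32)
p = -1040 (p = -249 - 791 = -1040)
W = -48/5 (W = (-2*24)/5 = (⅕)*(-48) = -48/5 ≈ -9.6000)
((L*(-3) - p) - 2163) + W = ((32*(-3) - 1*(-1040)) - 2163) - 48/5 = ((-96 + 1040) - 2163) - 48/5 = (944 - 2163) - 48/5 = -1219 - 48/5 = -6143/5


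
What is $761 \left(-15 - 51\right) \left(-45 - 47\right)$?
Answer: $4620792$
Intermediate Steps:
$761 \left(-15 - 51\right) \left(-45 - 47\right) = 761 \left(-15 - 51\right) \left(-92\right) = 761 \left(\left(-66\right) \left(-92\right)\right) = 761 \cdot 6072 = 4620792$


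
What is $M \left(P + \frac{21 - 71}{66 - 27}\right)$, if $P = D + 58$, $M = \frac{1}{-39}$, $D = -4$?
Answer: $- \frac{2056}{1521} \approx -1.3517$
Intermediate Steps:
$M = - \frac{1}{39} \approx -0.025641$
$P = 54$ ($P = -4 + 58 = 54$)
$M \left(P + \frac{21 - 71}{66 - 27}\right) = - \frac{54 + \frac{21 - 71}{66 - 27}}{39} = - \frac{54 - \frac{50}{39}}{39} = \left(- \frac{1}{39}\right) \frac{2056}{39} = - \frac{2056}{1521}$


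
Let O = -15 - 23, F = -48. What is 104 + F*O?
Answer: 1928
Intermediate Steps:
O = -38
104 + F*O = 104 - 48*(-38) = 104 + 1824 = 1928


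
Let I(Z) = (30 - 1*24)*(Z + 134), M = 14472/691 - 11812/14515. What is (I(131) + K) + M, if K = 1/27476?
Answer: 443720494100753/275580570740 ≈ 1610.1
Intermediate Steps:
K = 1/27476 ≈ 3.6395e-5
M = 201898988/10029865 (M = 14472*(1/691) - 11812*1/14515 = 14472/691 - 11812/14515 = 201898988/10029865 ≈ 20.130)
I(Z) = 804 + 6*Z (I(Z) = (30 - 24)*(134 + Z) = 6*(134 + Z) = 804 + 6*Z)
(I(131) + K) + M = ((804 + 6*131) + 1/27476) + 201898988/10029865 = ((804 + 786) + 1/27476) + 201898988/10029865 = (1590 + 1/27476) + 201898988/10029865 = 43686841/27476 + 201898988/10029865 = 443720494100753/275580570740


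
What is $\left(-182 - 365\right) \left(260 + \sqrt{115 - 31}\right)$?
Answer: $-142220 - 1094 \sqrt{21} \approx -1.4723 \cdot 10^{5}$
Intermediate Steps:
$\left(-182 - 365\right) \left(260 + \sqrt{115 - 31}\right) = - 547 \left(260 + \sqrt{84}\right) = - 547 \left(260 + 2 \sqrt{21}\right) = -142220 - 1094 \sqrt{21}$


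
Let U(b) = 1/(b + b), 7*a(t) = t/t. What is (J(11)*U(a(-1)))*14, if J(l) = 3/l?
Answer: 147/11 ≈ 13.364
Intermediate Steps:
a(t) = ⅐ (a(t) = (t/t)/7 = (⅐)*1 = ⅐)
U(b) = 1/(2*b)
(J(11)*U(a(-1)))*14 = ((3/11)*(1/(2*(⅐))))*14 = ((3*(1/11))*((½)*7))*14 = ((3/11)*(7/2))*14 = (21/22)*14 = 147/11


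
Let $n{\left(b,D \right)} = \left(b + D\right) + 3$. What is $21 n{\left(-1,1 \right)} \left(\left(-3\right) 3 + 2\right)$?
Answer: $-441$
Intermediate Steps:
$n{\left(b,D \right)} = 3 + D + b$ ($n{\left(b,D \right)} = \left(D + b\right) + 3 = 3 + D + b$)
$21 n{\left(-1,1 \right)} \left(\left(-3\right) 3 + 2\right) = 21 \left(3 + 1 - 1\right) \left(\left(-3\right) 3 + 2\right) = 21 \cdot 3 \left(-9 + 2\right) = 63 \left(-7\right) = -441$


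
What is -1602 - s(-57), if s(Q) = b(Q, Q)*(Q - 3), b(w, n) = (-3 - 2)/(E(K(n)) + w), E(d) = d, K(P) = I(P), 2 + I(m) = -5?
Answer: -25557/16 ≈ -1597.3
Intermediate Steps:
I(m) = -7 (I(m) = -2 - 5 = -7)
K(P) = -7
b(w, n) = -5/(-7 + w) (b(w, n) = (-3 - 2)/(-7 + w) = -5/(-7 + w))
s(Q) = -5*(-3 + Q)/(-7 + Q) (s(Q) = (-5/(-7 + Q))*(Q - 3) = (-5/(-7 + Q))*(-3 + Q) = -5*(-3 + Q)/(-7 + Q))
-1602 - s(-57) = -1602 - 5*(3 - 1*(-57))/(-7 - 57) = -1602 - 5*(3 + 57)/(-64) = -1602 - 5*(-1)*60/64 = -1602 - 1*(-75/16) = -1602 + 75/16 = -25557/16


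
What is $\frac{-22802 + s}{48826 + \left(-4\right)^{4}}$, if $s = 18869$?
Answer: $- \frac{171}{2134} \approx -0.080131$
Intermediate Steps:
$\frac{-22802 + s}{48826 + \left(-4\right)^{4}} = \frac{-22802 + 18869}{48826 + \left(-4\right)^{4}} = - \frac{3933}{48826 + 256} = - \frac{3933}{49082} = \left(-3933\right) \frac{1}{49082} = - \frac{171}{2134}$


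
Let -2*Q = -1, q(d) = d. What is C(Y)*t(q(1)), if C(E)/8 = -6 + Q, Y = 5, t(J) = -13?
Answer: 572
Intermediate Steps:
Q = ½ (Q = -½*(-1) = ½ ≈ 0.50000)
C(E) = -44 (C(E) = 8*(-6 + ½) = 8*(-11/2) = -44)
C(Y)*t(q(1)) = -44*(-13) = 572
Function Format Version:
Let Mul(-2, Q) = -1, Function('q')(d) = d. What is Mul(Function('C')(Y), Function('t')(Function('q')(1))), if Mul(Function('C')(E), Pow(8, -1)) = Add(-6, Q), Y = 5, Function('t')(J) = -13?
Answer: 572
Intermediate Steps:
Q = Rational(1, 2) (Q = Mul(Rational(-1, 2), -1) = Rational(1, 2) ≈ 0.50000)
Function('C')(E) = -44 (Function('C')(E) = Mul(8, Add(-6, Rational(1, 2))) = Mul(8, Rational(-11, 2)) = -44)
Mul(Function('C')(Y), Function('t')(Function('q')(1))) = Mul(-44, -13) = 572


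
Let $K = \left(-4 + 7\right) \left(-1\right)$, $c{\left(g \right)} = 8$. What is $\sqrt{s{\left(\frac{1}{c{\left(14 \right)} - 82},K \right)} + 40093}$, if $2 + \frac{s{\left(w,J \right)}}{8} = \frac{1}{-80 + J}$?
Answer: $\frac{\sqrt{276089789}}{83} \approx 200.19$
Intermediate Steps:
$K = -3$ ($K = 3 \left(-1\right) = -3$)
$s{\left(w,J \right)} = -16 + \frac{8}{-80 + J}$
$\sqrt{s{\left(\frac{1}{c{\left(14 \right)} - 82},K \right)} + 40093} = \sqrt{\frac{8 \left(161 - -6\right)}{-80 - 3} + 40093} = \sqrt{\frac{8 \left(161 + 6\right)}{-83} + 40093} = \sqrt{8 \left(- \frac{1}{83}\right) 167 + 40093} = \sqrt{- \frac{1336}{83} + 40093} = \sqrt{\frac{3326383}{83}} = \frac{\sqrt{276089789}}{83}$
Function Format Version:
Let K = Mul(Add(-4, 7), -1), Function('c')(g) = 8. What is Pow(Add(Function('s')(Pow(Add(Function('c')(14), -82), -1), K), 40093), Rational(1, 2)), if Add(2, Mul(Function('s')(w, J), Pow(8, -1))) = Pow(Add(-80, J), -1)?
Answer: Mul(Rational(1, 83), Pow(276089789, Rational(1, 2))) ≈ 200.19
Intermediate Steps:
K = -3 (K = Mul(3, -1) = -3)
Function('s')(w, J) = Add(-16, Mul(8, Pow(Add(-80, J), -1)))
Pow(Add(Function('s')(Pow(Add(Function('c')(14), -82), -1), K), 40093), Rational(1, 2)) = Pow(Add(Mul(8, Pow(Add(-80, -3), -1), Add(161, Mul(-2, -3))), 40093), Rational(1, 2)) = Pow(Add(Mul(8, Pow(-83, -1), Add(161, 6)), 40093), Rational(1, 2)) = Pow(Add(Mul(8, Rational(-1, 83), 167), 40093), Rational(1, 2)) = Pow(Add(Rational(-1336, 83), 40093), Rational(1, 2)) = Pow(Rational(3326383, 83), Rational(1, 2)) = Mul(Rational(1, 83), Pow(276089789, Rational(1, 2)))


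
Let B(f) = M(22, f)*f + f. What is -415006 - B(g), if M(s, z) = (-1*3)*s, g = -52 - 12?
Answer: -419166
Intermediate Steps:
g = -64
M(s, z) = -3*s
B(f) = -65*f (B(f) = (-3*22)*f + f = -66*f + f = -65*f)
-415006 - B(g) = -415006 - (-65)*(-64) = -415006 - 1*4160 = -415006 - 4160 = -419166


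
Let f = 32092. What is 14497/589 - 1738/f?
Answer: 12216159/497426 ≈ 24.559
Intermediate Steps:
14497/589 - 1738/f = 14497/589 - 1738/32092 = 14497*(1/589) - 1738*1/32092 = 763/31 - 869/16046 = 12216159/497426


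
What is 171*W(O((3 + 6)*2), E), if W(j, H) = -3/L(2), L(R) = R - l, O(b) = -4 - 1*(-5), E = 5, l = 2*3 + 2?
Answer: 171/2 ≈ 85.500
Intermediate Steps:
l = 8 (l = 6 + 2 = 8)
O(b) = 1 (O(b) = -4 + 5 = 1)
L(R) = -8 + R (L(R) = R - 1*8 = R - 8 = -8 + R)
W(j, H) = 1/2 (W(j, H) = -3/(-8 + 2) = -3/(-6) = -3*(-1/6) = 1/2)
171*W(O((3 + 6)*2), E) = 171*(1/2) = 171/2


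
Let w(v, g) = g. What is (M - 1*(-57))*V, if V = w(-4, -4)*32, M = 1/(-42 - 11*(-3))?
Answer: -65536/9 ≈ -7281.8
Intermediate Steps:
M = -⅑ (M = 1/(-42 + 33) = 1/(-9) = -⅑ ≈ -0.11111)
V = -128 (V = -4*32 = -128)
(M - 1*(-57))*V = (-⅑ - 1*(-57))*(-128) = (-⅑ + 57)*(-128) = (512/9)*(-128) = -65536/9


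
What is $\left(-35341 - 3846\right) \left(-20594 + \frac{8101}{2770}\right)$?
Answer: $\frac{2235119852173}{2770} \approx 8.069 \cdot 10^{8}$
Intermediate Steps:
$\left(-35341 - 3846\right) \left(-20594 + \frac{8101}{2770}\right) = - 39187 \left(-20594 + 8101 \cdot \frac{1}{2770}\right) = - 39187 \left(-20594 + \frac{8101}{2770}\right) = \left(-39187\right) \left(- \frac{57037279}{2770}\right) = \frac{2235119852173}{2770}$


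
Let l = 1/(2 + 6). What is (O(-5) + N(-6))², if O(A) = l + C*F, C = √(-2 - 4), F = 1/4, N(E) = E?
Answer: 2185/64 - 47*I*√6/16 ≈ 34.141 - 7.1954*I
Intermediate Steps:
F = ¼ (F = 1*(¼) = ¼ ≈ 0.25000)
C = I*√6 (C = √(-6) = I*√6 ≈ 2.4495*I)
l = ⅛ (l = 1/8 = ⅛ ≈ 0.12500)
O(A) = ⅛ + I*√6/4 (O(A) = ⅛ + (I*√6)*(¼) = ⅛ + I*√6/4)
(O(-5) + N(-6))² = ((⅛ + I*√6/4) - 6)² = (-47/8 + I*√6/4)²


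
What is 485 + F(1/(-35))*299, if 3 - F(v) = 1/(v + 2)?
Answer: 3691/3 ≈ 1230.3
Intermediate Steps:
F(v) = 3 - 1/(2 + v) (F(v) = 3 - 1/(v + 2) = 3 - 1/(2 + v))
485 + F(1/(-35))*299 = 485 + ((5 + 3/(-35))/(2 + 1/(-35)))*299 = 485 + ((5 + 3*(-1/35))/(2 - 1/35))*299 = 485 + ((5 - 3/35)/(69/35))*299 = 485 + ((35/69)*(172/35))*299 = 485 + (172/69)*299 = 485 + 2236/3 = 3691/3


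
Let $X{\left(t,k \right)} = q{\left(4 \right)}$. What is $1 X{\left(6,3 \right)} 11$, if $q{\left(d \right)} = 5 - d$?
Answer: $11$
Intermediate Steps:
$X{\left(t,k \right)} = 1$ ($X{\left(t,k \right)} = 5 - 4 = 1$)
$1 X{\left(6,3 \right)} 11 = 1 \cdot 1 \cdot 11 = 1 \cdot 11 = 11$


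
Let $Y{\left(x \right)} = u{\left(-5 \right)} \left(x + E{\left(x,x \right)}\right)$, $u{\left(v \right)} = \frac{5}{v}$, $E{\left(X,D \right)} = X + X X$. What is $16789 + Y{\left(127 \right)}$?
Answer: $406$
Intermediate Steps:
$E{\left(X,D \right)} = X + X^{2}$
$Y{\left(x \right)} = - x - x \left(1 + x\right)$ ($Y{\left(x \right)} = \frac{5}{-5} \left(x + x \left(1 + x\right)\right) = 5 \left(- \frac{1}{5}\right) \left(x + x \left(1 + x\right)\right) = - (x + x \left(1 + x\right)) = - x - x \left(1 + x\right)$)
$16789 + Y{\left(127 \right)} = 16789 + 127 \left(-2 - 127\right) = 16789 + 127 \left(-129\right) = 16789 - 16383 = 406$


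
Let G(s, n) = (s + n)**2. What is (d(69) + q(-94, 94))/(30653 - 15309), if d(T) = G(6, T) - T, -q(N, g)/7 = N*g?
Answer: 4213/959 ≈ 4.3931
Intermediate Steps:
G(s, n) = (n + s)**2
q(N, g) = -7*N*g
d(T) = (6 + T)**2 - T (d(T) = (T + 6)**2 - T = (6 + T)**2 - T)
(d(69) + q(-94, 94))/(30653 - 15309) = (((6 + 69)**2 - 1*69) - 7*(-94)*94)/(30653 - 15309) = ((75**2 - 69) + 61852)/15344 = ((5625 - 69) + 61852)*(1/15344) = (5556 + 61852)*(1/15344) = 67408*(1/15344) = 4213/959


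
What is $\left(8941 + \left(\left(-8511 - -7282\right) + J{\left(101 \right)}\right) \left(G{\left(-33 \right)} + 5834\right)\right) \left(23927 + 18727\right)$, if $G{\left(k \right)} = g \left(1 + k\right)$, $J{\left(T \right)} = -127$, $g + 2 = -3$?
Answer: $-346304541642$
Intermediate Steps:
$g = -5$ ($g = -2 - 3 = -5$)
$G{\left(k \right)} = -5 - 5 k$ ($G{\left(k \right)} = - 5 \left(1 + k\right) = -5 - 5 k$)
$\left(8941 + \left(\left(-8511 - -7282\right) + J{\left(101 \right)}\right) \left(G{\left(-33 \right)} + 5834\right)\right) \left(23927 + 18727\right) = \left(8941 + \left(\left(-8511 - -7282\right) - 127\right) \left(\left(-5 - -165\right) + 5834\right)\right) \left(23927 + 18727\right) = \left(8941 + \left(\left(-8511 + 7282\right) - 127\right) \left(\left(-5 + 165\right) + 5834\right)\right) 42654 = \left(8941 + \left(-1229 - 127\right) \left(160 + 5834\right)\right) 42654 = \left(8941 - 8127864\right) 42654 = \left(-8118923\right) 42654 = -346304541642$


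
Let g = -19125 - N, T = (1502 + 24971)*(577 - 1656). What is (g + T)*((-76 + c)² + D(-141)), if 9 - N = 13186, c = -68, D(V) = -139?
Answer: -588462778055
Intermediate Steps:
N = -13177 (N = 9 - 1*13186 = 9 - 13186 = -13177)
T = -28564367 (T = 26473*(-1079) = -28564367)
g = -5948 (g = -19125 - 1*(-13177) = -19125 + 13177 = -5948)
(g + T)*((-76 + c)² + D(-141)) = (-5948 - 28564367)*((-76 - 68)² - 139) = -28570315*((-144)² - 139) = -28570315*(20736 - 139) = -28570315*20597 = -588462778055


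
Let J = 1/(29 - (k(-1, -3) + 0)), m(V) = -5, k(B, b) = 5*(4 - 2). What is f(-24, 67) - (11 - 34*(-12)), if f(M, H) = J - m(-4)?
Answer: -7865/19 ≈ -413.95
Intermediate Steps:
k(B, b) = 10 (k(B, b) = 5*2 = 10)
J = 1/19 (J = 1/(29 - (10 + 0)) = 1/(29 - 1*10) = 1/(29 - 10) = 1/19 ≈ 0.052632)
f(M, H) = 96/19 (f(M, H) = 1/19 - 1*(-5) = 1/19 + 5 = 96/19)
f(-24, 67) - (11 - 34*(-12)) = 96/19 - (11 - 34*(-12)) = 96/19 - (11 + 408) = 96/19 - 1*419 = 96/19 - 419 = -7865/19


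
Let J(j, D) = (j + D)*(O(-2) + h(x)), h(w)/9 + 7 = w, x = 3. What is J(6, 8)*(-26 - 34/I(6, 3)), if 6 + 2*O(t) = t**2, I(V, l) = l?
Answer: 58016/3 ≈ 19339.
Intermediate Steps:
h(w) = -63 + 9*w
O(t) = -3 + t**2/2
J(j, D) = -37*D - 37*j (J(j, D) = (j + D)*((-3 + (1/2)*(-2)**2) + (-63 + 9*3)) = (D + j)*((-3 + (1/2)*4) + (-63 + 27)) = (D + j)*((-3 + 2) - 36) = (D + j)*(-1 - 36) = (D + j)*(-37) = -37*D - 37*j)
J(6, 8)*(-26 - 34/I(6, 3)) = (-37*8 - 37*6)*(-26 - 34/3) = (-296 - 222)*(-26 - 34*1/3) = -518*(-26 - 34/3) = -518*(-112/3) = 58016/3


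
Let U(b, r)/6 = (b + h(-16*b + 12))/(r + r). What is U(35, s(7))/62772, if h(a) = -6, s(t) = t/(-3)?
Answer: -87/146468 ≈ -0.00059399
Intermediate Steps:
s(t) = -t/3 (s(t) = t*(-1/3) = -t/3)
U(b, r) = 3*(-6 + b)/r (U(b, r) = 6*((b - 6)/(r + r)) = 6*((-6 + b)/((2*r))) = 6*((-6 + b)*(1/(2*r))) = 6*((-6 + b)/(2*r)) = 3*(-6 + b)/r)
U(35, s(7))/62772 = (3*(-6 + 35)/((-1/3*7)))/62772 = (3*29/(-7/3))*(1/62772) = (3*(-3/7)*29)*(1/62772) = -261/7*1/62772 = -87/146468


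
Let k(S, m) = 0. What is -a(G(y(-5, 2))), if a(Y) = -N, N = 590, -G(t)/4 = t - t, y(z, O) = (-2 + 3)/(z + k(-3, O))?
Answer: 590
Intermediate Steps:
y(z, O) = 1/z (y(z, O) = (-2 + 3)/(z + 0) = 1/z)
G(t) = 0 (G(t) = -4*(t - t) = -4*0 = 0)
a(Y) = -590 (a(Y) = -1*590 = -590)
-a(G(y(-5, 2))) = -1*(-590) = 590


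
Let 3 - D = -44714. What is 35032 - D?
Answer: -9685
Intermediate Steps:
D = 44717 (D = 3 - 1*(-44714) = 3 + 44714 = 44717)
35032 - D = 35032 - 1*44717 = 35032 - 44717 = -9685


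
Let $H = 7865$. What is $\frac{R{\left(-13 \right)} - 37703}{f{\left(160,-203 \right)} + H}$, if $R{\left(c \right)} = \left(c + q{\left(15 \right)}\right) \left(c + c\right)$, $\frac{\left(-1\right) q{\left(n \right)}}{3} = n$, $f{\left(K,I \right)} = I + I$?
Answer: $- \frac{36195}{7459} \approx -4.8525$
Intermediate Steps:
$f{\left(K,I \right)} = 2 I$
$q{\left(n \right)} = - 3 n$
$R{\left(c \right)} = 2 c \left(-45 + c\right)$ ($R{\left(c \right)} = \left(c - 45\right) \left(c + c\right) = \left(c - 45\right) 2 c = \left(-45 + c\right) 2 c = 2 c \left(-45 + c\right)$)
$\frac{R{\left(-13 \right)} - 37703}{f{\left(160,-203 \right)} + H} = \frac{2 \left(-13\right) \left(-45 - 13\right) - 37703}{2 \left(-203\right) + 7865} = \frac{2 \left(-13\right) \left(-58\right) - 37703}{-406 + 7865} = \frac{1508 - 37703}{7459} = \left(-36195\right) \frac{1}{7459} = - \frac{36195}{7459}$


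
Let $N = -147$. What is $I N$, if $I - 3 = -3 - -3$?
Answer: $-441$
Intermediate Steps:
$I = 3$ ($I = 3 - 0 = 3 + \left(-3 + 3\right) = 3 + 0 = 3$)
$I N = 3 \left(-147\right) = -441$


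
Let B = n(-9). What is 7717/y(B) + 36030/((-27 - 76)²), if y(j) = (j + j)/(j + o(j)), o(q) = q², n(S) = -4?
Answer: -245536899/21218 ≈ -11572.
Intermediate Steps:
B = -4
y(j) = 2*j/(j + j²) (y(j) = (j + j)/(j + j²) = (2*j)/(j + j²) = 2*j/(j + j²))
7717/y(B) + 36030/((-27 - 76)²) = 7717/((2/(1 - 4))) + 36030/((-27 - 76)²) = 7717/((2/(-3))) + 36030/((-103)²) = 7717/((2*(-⅓))) + 36030/10609 = 7717/(-⅔) + 36030*(1/10609) = 7717*(-3/2) + 36030/10609 = -23151/2 + 36030/10609 = -245536899/21218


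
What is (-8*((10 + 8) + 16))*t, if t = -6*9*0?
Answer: 0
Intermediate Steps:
t = 0 (t = -54*0 = 0)
(-8*((10 + 8) + 16))*t = -8*((10 + 8) + 16)*0 = -8*(18 + 16)*0 = -8*34*0 = -272*0 = 0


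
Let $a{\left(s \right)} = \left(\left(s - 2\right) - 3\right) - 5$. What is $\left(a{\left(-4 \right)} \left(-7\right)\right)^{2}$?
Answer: $9604$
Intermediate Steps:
$a{\left(s \right)} = -10 + s$ ($a{\left(s \right)} = \left(\left(s - 2\right) - 3\right) - 5 = \left(\left(-2 + s\right) - 3\right) - 5 = \left(-5 + s\right) - 5 = -10 + s$)
$\left(a{\left(-4 \right)} \left(-7\right)\right)^{2} = \left(\left(-10 - 4\right) \left(-7\right)\right)^{2} = \left(\left(-14\right) \left(-7\right)\right)^{2} = 98^{2} = 9604$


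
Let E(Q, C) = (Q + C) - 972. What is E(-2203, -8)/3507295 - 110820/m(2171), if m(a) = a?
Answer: -388685342193/7614337445 ≈ -51.047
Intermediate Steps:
E(Q, C) = -972 + C + Q (E(Q, C) = (C + Q) - 972 = -972 + C + Q)
E(-2203, -8)/3507295 - 110820/m(2171) = (-972 - 8 - 2203)/3507295 - 110820/2171 = -3183*1/3507295 - 110820*1/2171 = -3183/3507295 - 110820/2171 = -388685342193/7614337445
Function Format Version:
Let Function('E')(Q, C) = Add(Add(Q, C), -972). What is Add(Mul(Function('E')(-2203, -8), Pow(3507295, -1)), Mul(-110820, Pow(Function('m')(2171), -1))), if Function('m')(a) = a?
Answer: Rational(-388685342193, 7614337445) ≈ -51.047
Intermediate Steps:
Function('E')(Q, C) = Add(-972, C, Q) (Function('E')(Q, C) = Add(Add(C, Q), -972) = Add(-972, C, Q))
Add(Mul(Function('E')(-2203, -8), Pow(3507295, -1)), Mul(-110820, Pow(Function('m')(2171), -1))) = Add(Mul(Add(-972, -8, -2203), Pow(3507295, -1)), Mul(-110820, Pow(2171, -1))) = Add(Mul(-3183, Rational(1, 3507295)), Mul(-110820, Rational(1, 2171))) = Add(Rational(-3183, 3507295), Rational(-110820, 2171)) = Rational(-388685342193, 7614337445)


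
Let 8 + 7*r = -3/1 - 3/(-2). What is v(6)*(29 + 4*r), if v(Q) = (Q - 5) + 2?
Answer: 495/7 ≈ 70.714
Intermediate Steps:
v(Q) = -3 + Q (v(Q) = (-5 + Q) + 2 = -3 + Q)
r = -19/14 (r = -8/7 + (-3/1 - 3/(-2))/7 = -8/7 + (-3*1 - 3*(-½))/7 = -8/7 + (-3 + 3/2)/7 = -8/7 + (⅐)*(-3/2) = -8/7 - 3/14 = -19/14 ≈ -1.3571)
v(6)*(29 + 4*r) = (-3 + 6)*(29 + 4*(-19/14)) = 3*(29 - 38/7) = 3*(165/7) = 495/7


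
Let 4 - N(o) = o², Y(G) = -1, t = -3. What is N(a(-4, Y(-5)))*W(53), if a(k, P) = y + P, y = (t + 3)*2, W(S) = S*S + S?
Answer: 8586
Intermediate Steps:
W(S) = S + S² (W(S) = S² + S = S + S²)
y = 0 (y = (-3 + 3)*2 = 0*2 = 0)
a(k, P) = P (a(k, P) = 0 + P = P)
N(o) = 4 - o²
N(a(-4, Y(-5)))*W(53) = (4 - 1*(-1)²)*(53*(1 + 53)) = (4 - 1*1)*(53*54) = (4 - 1)*2862 = 3*2862 = 8586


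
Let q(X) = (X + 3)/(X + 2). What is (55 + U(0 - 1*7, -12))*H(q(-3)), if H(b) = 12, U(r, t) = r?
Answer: 576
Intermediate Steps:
q(X) = (3 + X)/(2 + X)
(55 + U(0 - 1*7, -12))*H(q(-3)) = (55 + (0 - 1*7))*12 = (55 + (0 - 7))*12 = (55 - 7)*12 = 48*12 = 576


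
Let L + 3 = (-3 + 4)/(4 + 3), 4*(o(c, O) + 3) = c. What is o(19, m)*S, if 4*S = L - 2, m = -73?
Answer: -17/8 ≈ -2.1250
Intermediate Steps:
o(c, O) = -3 + c/4
L = -20/7 (L = -3 + (-3 + 4)/(4 + 3) = -3 + 1/7 = -20/7 ≈ -2.8571)
S = -17/14 (S = (-20/7 - 2)/4 = (1/4)*(-34/7) = -17/14 ≈ -1.2143)
o(19, m)*S = (-3 + (1/4)*19)*(-17/14) = (-3 + 19/4)*(-17/14) = (7/4)*(-17/14) = -17/8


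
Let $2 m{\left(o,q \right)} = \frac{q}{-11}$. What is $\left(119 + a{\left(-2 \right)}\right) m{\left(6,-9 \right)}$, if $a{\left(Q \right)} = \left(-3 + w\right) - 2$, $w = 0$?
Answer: $\frac{513}{11} \approx 46.636$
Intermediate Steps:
$m{\left(o,q \right)} = - \frac{q}{22}$ ($m{\left(o,q \right)} = \frac{q \frac{1}{-11}}{2} = \frac{q \left(- \frac{1}{11}\right)}{2} = \frac{\left(- \frac{1}{11}\right) q}{2} = - \frac{q}{22}$)
$a{\left(Q \right)} = -5$ ($a{\left(Q \right)} = \left(-3 + 0\right) - 2 = -3 - 2 = -5$)
$\left(119 + a{\left(-2 \right)}\right) m{\left(6,-9 \right)} = \left(119 - 5\right) \left(\left(- \frac{1}{22}\right) \left(-9\right)\right) = 114 \cdot \frac{9}{22} = \frac{513}{11}$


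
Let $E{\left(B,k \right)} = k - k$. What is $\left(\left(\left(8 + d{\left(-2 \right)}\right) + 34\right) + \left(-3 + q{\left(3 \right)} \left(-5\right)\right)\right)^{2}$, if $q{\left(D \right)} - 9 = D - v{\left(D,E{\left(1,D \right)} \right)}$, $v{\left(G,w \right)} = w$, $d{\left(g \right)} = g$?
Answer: $529$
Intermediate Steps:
$E{\left(B,k \right)} = 0$
$q{\left(D \right)} = 9 + D$ ($q{\left(D \right)} = 9 + \left(D - 0\right) = 9 + \left(D + 0\right) = 9 + D$)
$\left(\left(\left(8 + d{\left(-2 \right)}\right) + 34\right) + \left(-3 + q{\left(3 \right)} \left(-5\right)\right)\right)^{2} = \left(\left(\left(8 - 2\right) + 34\right) + \left(-3 + \left(9 + 3\right) \left(-5\right)\right)\right)^{2} = \left(\left(6 + 34\right) + \left(-3 + 12 \left(-5\right)\right)\right)^{2} = \left(40 - 63\right)^{2} = \left(-23\right)^{2} = 529$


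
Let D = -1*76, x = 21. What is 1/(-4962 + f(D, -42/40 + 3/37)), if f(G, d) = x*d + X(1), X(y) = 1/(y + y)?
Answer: -740/3686567 ≈ -0.00020073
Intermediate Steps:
X(y) = 1/(2*y)
D = -76
f(G, d) = 1/2 + 21*d (f(G, d) = 21*d + (1/2)/1 = 21*d + (1/2)*1 = 21*d + 1/2 = 1/2 + 21*d)
1/(-4962 + f(D, -42/40 + 3/37)) = 1/(-4962 + (1/2 + 21*(-42/40 + 3/37))) = 1/(-4962 + (1/2 + 21*(-42*1/40 + 3*(1/37)))) = 1/(-4962 + (1/2 + 21*(-21/20 + 3/37))) = 1/(-4962 + (1/2 + 21*(-717/740))) = 1/(-4962 + (1/2 - 15057/740)) = 1/(-4962 - 14687/740) = 1/(-3686567/740) = -740/3686567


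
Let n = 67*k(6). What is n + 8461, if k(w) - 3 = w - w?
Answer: 8662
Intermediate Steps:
k(w) = 3 (k(w) = 3 + (w - w) = 3 + 0 = 3)
n = 201 (n = 67*3 = 201)
n + 8461 = 201 + 8461 = 8662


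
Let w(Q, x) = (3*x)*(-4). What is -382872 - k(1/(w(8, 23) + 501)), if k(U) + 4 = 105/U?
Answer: -406493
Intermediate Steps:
w(Q, x) = -12*x
k(U) = -4 + 105/U
-382872 - k(1/(w(8, 23) + 501)) = -382872 - (-4 + 105/(1/(-12*23 + 501))) = -382872 - (-4 + 105/(1/(-276 + 501))) = -382872 - (-4 + 105/(1/225)) = -382872 - (-4 + 105*225) = -382872 - (-4 + 23625) = -382872 - 1*23621 = -382872 - 23621 = -406493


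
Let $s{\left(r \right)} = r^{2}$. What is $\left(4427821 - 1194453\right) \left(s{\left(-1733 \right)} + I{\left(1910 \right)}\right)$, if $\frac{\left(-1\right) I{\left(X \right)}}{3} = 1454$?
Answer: $9696634596136$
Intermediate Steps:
$I{\left(X \right)} = -4362$ ($I{\left(X \right)} = \left(-3\right) 1454 = -4362$)
$\left(4427821 - 1194453\right) \left(s{\left(-1733 \right)} + I{\left(1910 \right)}\right) = \left(4427821 - 1194453\right) \left(\left(-1733\right)^{2} - 4362\right) = 3233368 \left(3003289 - 4362\right) = 3233368 \cdot 2998927 = 9696634596136$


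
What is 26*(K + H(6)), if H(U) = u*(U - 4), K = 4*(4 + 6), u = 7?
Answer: 1404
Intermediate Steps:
K = 40 (K = 4*10 = 40)
H(U) = -28 + 7*U (H(U) = 7*(U - 4) = 7*(-4 + U) = -28 + 7*U)
26*(K + H(6)) = 26*(40 + (-28 + 7*6)) = 26*(40 + (-28 + 42)) = 26*(40 + 14) = 26*54 = 1404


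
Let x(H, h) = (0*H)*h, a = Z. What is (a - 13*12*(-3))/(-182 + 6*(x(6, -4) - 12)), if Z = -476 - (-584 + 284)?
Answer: -146/127 ≈ -1.1496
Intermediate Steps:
Z = -176 (Z = -476 - 1*(-300) = -476 + 300 = -176)
a = -176
x(H, h) = 0 (x(H, h) = 0*h = 0)
(a - 13*12*(-3))/(-182 + 6*(x(6, -4) - 12)) = (-176 - 13*12*(-3))/(-182 + 6*(0 - 12)) = (-176 - 156*(-3))/(-182 + 6*(-12)) = (-176 + 468)/(-182 - 72) = 292/(-254) = 292*(-1/254) = -146/127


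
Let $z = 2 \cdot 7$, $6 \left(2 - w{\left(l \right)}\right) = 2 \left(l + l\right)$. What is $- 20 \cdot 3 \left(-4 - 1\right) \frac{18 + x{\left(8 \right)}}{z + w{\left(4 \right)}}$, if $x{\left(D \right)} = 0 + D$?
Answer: $585$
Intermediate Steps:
$x{\left(D \right)} = D$
$w{\left(l \right)} = 2 - \frac{2 l}{3}$ ($w{\left(l \right)} = 2 - \frac{2 \left(l + l\right)}{6} = 2 - \frac{2 \cdot 2 l}{6} = 2 - \frac{4 l}{6} = 2 - \frac{2 l}{3}$)
$z = 14$
$- 20 \cdot 3 \left(-4 - 1\right) \frac{18 + x{\left(8 \right)}}{z + w{\left(4 \right)}} = - 20 \cdot 3 \left(-4 - 1\right) \frac{18 + 8}{14 + \left(2 - \frac{8}{3}\right)} = - 20 \cdot 3 \left(-5\right) \frac{26}{14 + \left(2 - \frac{8}{3}\right)} = \left(-20\right) \left(-15\right) \frac{26}{14 - \frac{2}{3}} = 300 \frac{26}{\frac{40}{3}} = 300 \cdot 26 \cdot \frac{3}{40} = 300 \cdot \frac{39}{20} = 585$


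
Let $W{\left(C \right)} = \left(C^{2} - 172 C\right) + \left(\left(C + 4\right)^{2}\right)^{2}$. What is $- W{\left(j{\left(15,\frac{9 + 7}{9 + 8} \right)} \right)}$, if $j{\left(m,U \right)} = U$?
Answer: $- \frac{36340544}{83521} \approx -435.11$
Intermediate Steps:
$W{\left(C \right)} = C^{2} + \left(4 + C\right)^{4} - 172 C$ ($W{\left(C \right)} = \left(C^{2} - 172 C\right) + \left(\left(4 + C\right)^{2}\right)^{2} = \left(C^{2} - 172 C\right) + \left(4 + C\right)^{4} = C^{2} + \left(4 + C\right)^{4} - 172 C$)
$- W{\left(j{\left(15,\frac{9 + 7}{9 + 8} \right)} \right)} = - (\left(\frac{9 + 7}{9 + 8}\right)^{2} + \left(4 + \frac{9 + 7}{9 + 8}\right)^{4} - 172 \frac{9 + 7}{9 + 8}) = - (\left(\frac{16}{17}\right)^{2} + \left(4 + \frac{16}{17}\right)^{4} - 172 \cdot \frac{16}{17}) = - (\left(16 \cdot \frac{1}{17}\right)^{2} + \left(4 + 16 \cdot \frac{1}{17}\right)^{4} - 172 \cdot 16 \cdot \frac{1}{17}) = - (\left(\frac{16}{17}\right)^{2} + \left(4 + \frac{16}{17}\right)^{4} - \frac{2752}{17}) = - (\frac{256}{289} + \left(\frac{84}{17}\right)^{4} - \frac{2752}{17}) = - (\frac{256}{289} + \frac{49787136}{83521} - \frac{2752}{17}) = \left(-1\right) \frac{36340544}{83521} = - \frac{36340544}{83521}$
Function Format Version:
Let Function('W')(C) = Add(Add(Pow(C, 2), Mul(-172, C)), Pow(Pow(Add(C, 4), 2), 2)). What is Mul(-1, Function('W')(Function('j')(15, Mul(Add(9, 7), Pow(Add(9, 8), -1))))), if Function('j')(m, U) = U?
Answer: Rational(-36340544, 83521) ≈ -435.11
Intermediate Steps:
Function('W')(C) = Add(Pow(C, 2), Pow(Add(4, C), 4), Mul(-172, C)) (Function('W')(C) = Add(Add(Pow(C, 2), Mul(-172, C)), Pow(Pow(Add(4, C), 2), 2)) = Add(Add(Pow(C, 2), Mul(-172, C)), Pow(Add(4, C), 4)) = Add(Pow(C, 2), Pow(Add(4, C), 4), Mul(-172, C)))
Mul(-1, Function('W')(Function('j')(15, Mul(Add(9, 7), Pow(Add(9, 8), -1))))) = Mul(-1, Add(Pow(Mul(Add(9, 7), Pow(Add(9, 8), -1)), 2), Pow(Add(4, Mul(Add(9, 7), Pow(Add(9, 8), -1))), 4), Mul(-172, Mul(Add(9, 7), Pow(Add(9, 8), -1))))) = Mul(-1, Add(Pow(Mul(16, Pow(17, -1)), 2), Pow(Add(4, Mul(16, Pow(17, -1))), 4), Mul(-172, Mul(16, Pow(17, -1))))) = Mul(-1, Add(Pow(Mul(16, Rational(1, 17)), 2), Pow(Add(4, Mul(16, Rational(1, 17))), 4), Mul(-172, Mul(16, Rational(1, 17))))) = Mul(-1, Add(Pow(Rational(16, 17), 2), Pow(Add(4, Rational(16, 17)), 4), Mul(-172, Rational(16, 17)))) = Mul(-1, Add(Rational(256, 289), Pow(Rational(84, 17), 4), Rational(-2752, 17))) = Mul(-1, Add(Rational(256, 289), Rational(49787136, 83521), Rational(-2752, 17))) = Mul(-1, Rational(36340544, 83521)) = Rational(-36340544, 83521)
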